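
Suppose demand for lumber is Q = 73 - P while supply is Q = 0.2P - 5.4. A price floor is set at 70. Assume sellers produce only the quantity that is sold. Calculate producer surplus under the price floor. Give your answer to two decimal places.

106.50

Rewriting demand in inverse form: P = 73 - Q.
Rewriting supply in inverse form: P = 27 + 5Q.
Without the control, 73 - Q = 27 + 5Q so Q* = 7.6667 and P* = 65.3333.
At the floor price 70, quantity demanded is (73 - 70)/1 = 3; demand is the short side, so Q = 3 trades at P = 70.
The supply price at Q = 3 is 42. PS is the trapezoid between 70 and supply over [0, 3]: (1/2)[(70 - 27) + (70 - 42)](3) = 106.5.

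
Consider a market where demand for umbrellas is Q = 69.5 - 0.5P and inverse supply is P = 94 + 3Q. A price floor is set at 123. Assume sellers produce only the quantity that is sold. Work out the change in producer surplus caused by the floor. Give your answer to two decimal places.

14.50

Rewriting demand in inverse form: P = 139 - 2Q.
Without the control, 139 - 2Q = 94 + 3Q so Q* = 9 and P* = 121.
At the floor price 123, quantity demanded is (139 - 123)/2 = 8; demand is the short side, so Q = 8 trades at P = 123.
PS goes from (1/2)(9)(27) = 121.5 to 136 (computed as (123 - 94)(8) - (1/2)(3)(8)^2), a change of 14.5.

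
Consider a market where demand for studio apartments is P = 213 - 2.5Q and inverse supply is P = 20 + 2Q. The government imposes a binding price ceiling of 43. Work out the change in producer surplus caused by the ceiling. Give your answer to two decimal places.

-1707.21

Without the control, 213 - 2.5Q = 20 + 2Q so Q* = 42.8889 and P* = 105.7778.
At the ceiling price 43, quantity supplied is (43 - 20)/2 = 11.5; supply is the short side, so Q = 11.5 trades at P = 43.
PS goes from (1/2)(42.8889)(85.7778) = 1839.4568 to 132.25 (computed as (43 - 20)(11.5) - (1/2)(2)(11.5)^2), a change of -1707.2068.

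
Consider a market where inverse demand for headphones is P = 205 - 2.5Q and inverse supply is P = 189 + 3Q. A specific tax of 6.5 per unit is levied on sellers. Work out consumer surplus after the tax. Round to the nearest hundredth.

Without the tax, 205 - 2.5Q = 189 + 3Q so Q* = 2.9091 and P* = 197.7273.
A tax on sellers shifts supply up by 6.5: 205 - 2.5Q = 189 + 3Q + 6.5, so Q_t = 1.7273. Buyers pay P_b = 200.6818; sellers receive P_s = P_b - 6.5 = 194.1818.
Consumer surplus is the triangle under demand above P_b: (1/2)(1.7273)(205 - 200.6818) = 3.7293.

3.73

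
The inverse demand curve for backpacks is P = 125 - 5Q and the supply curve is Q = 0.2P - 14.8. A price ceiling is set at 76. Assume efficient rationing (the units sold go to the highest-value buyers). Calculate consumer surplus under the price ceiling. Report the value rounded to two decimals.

19.20

Rewriting supply in inverse form: P = 74 + 5Q.
Free-market equilibrium: 125 - 5Q = 74 + 5Q gives Q* = 5.1, P* = 99.5.
At the ceiling price 76, quantity supplied is (76 - 74)/5 = 0.4; supply is the short side, so Q = 0.4 trades at P = 76.
The demand price at Q = 0.4 is 123. CS is the trapezoid between demand and 76 over [0, 0.4]: (1/2)[(125 - 76) + (123 - 76)](0.4) = 19.2.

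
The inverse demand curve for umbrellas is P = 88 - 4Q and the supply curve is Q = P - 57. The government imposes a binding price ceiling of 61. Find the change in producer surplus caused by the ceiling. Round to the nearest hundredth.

-11.22

Rewriting supply in inverse form: P = 57 + Q.
Without the control, 88 - 4Q = 57 + Q so Q* = 6.2 and P* = 63.2.
At P = 61, sellers supply (61 - 57)/1 = 4 while buyers want more, so the quantity traded is 4 at price 61.
PS goes from (1/2)(6.2)(6.2) = 19.22 to 8 (computed as (61 - 57)(4) - (1/2)(1)(4)^2), a change of -11.22.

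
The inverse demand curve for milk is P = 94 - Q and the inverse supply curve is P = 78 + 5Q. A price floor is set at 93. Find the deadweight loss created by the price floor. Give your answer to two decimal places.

Free-market equilibrium: 94 - Q = 78 + 5Q gives Q* = 2.6667, P* = 91.3333.
At P = 93, buyers demand (94 - 93)/1 = 1 while sellers would supply more, so the quantity traded is 1 at price 93.
At Q = 1 the demand price is 93 and the supply price is 83. Deadweight loss is the triangle between the curves from 1 to 2.6667: (1/2)(93 - 83)(2.6667 - 1) = 8.3333.

8.33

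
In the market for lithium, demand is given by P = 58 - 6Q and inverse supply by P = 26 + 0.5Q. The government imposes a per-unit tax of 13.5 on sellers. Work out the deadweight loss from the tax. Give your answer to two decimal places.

14.02

Pre-tax equilibrium: 58 - 6Q = 26 + 0.5Q gives Q* = 4.9231, P* = 28.4615.
A tax on sellers shifts supply up by 13.5: 58 - 6Q = 26 + 0.5Q + 13.5, so Q_t = 2.8462. Buyers pay P_b = 40.9231; sellers receive P_s = P_b - 13.5 = 27.4231.
The welfare triangle lost has base Q* - Q_t = 2.0769 and height t = 13.5, so DWL = (1/2)(2.0769)(13.5) = 14.0192.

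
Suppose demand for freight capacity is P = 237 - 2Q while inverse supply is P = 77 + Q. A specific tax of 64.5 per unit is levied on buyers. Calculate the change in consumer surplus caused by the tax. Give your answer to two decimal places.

-1831.08

Pre-tax equilibrium: 237 - 2Q = 77 + Q gives Q* = 53.3333, P* = 130.3333.
With the tax, buyers' net willingness to pay falls by 64.5: (237 - 64.5) - 2Q = 77 + Q, so Q_t = 31.8333. Buyers pay P_b = 173.3333; sellers receive P_s = P_b - 64.5 = 108.8333.
Consumers lose the trapezoid between P* and P_b out to Q_t plus the triangle from Q_t to Q*: change in CS = 1013.3611 - 2844.4444 = -1831.0833.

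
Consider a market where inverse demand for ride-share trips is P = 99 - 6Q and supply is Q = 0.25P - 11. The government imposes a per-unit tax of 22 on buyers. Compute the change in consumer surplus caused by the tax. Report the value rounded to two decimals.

-58.08

Rewriting supply in inverse form: P = 44 + 4Q.
Without the tax, 99 - 6Q = 44 + 4Q so Q* = 5.5 and P* = 66.
A tax on buyers shifts demand down by 22: (99 - 22) - 6Q = 44 + 4Q, so Q_t = 3.3. Buyers pay P_b = 79.2; sellers receive P_s = P_b - 22 = 57.2.
Consumers lose the trapezoid between P* and P_b out to Q_t plus the triangle from Q_t to Q*: change in CS = 32.67 - 90.75 = -58.08.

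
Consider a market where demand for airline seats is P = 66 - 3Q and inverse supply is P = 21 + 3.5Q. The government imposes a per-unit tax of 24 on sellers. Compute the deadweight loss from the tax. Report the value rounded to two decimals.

44.31

Pre-tax equilibrium: 66 - 3Q = 21 + 3.5Q gives Q* = 6.9231, P* = 45.2308.
With the tax, sellers need 24 more per unit: 66 - 3Q = 21 + 3.5Q + 24, so Q_t = 3.2308. Buyers pay P_b = 56.3077; sellers receive P_s = P_b - 24 = 32.3077.
Deadweight loss is the triangle between the curves from Q_t to Q*: (1/2)(6.9231 - 3.2308)(24) = 44.3077.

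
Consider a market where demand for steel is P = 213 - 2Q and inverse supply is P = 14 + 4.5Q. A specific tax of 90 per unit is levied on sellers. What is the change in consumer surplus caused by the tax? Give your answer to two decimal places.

-656.09

Without the tax, 213 - 2Q = 14 + 4.5Q so Q* = 30.6154 and P* = 151.7692.
With the tax, sellers need 90 more per unit: 213 - 2Q = 14 + 4.5Q + 90, so Q_t = 16.7692. Buyers pay P_b = 179.4615; sellers receive P_s = P_b - 90 = 89.4615.
Consumers lose the trapezoid between P* and P_b out to Q_t plus the triangle from Q_t to Q*: change in CS = 281.2071 - 937.3018 = -656.0947.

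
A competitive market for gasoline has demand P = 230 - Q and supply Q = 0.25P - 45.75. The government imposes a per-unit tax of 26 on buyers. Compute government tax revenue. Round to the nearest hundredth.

109.20

Rewriting supply in inverse form: P = 183 + 4Q.
Pre-tax equilibrium: 230 - Q = 183 + 4Q gives Q* = 9.4, P* = 220.6.
A tax on buyers shifts demand down by 26: (230 - 26) - Q = 183 + 4Q, so Q_t = 4.2. Buyers pay P_b = 225.8; sellers receive P_s = P_b - 26 = 199.8.
Revenue is the tax times quantity traded: 26 x 4.2 = 109.2.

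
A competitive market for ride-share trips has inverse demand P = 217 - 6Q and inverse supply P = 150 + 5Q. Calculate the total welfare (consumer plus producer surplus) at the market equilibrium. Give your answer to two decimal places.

204.05

Set 217 - 6Q = 150 + 5Q, which gives 67 = 11Q, so Q* = 6.0909 and P* = 217 - 6(6.0909) = 180.4545.
CS = (1/2)(6.0909)(36.5455) = 111.2975 and PS = (1/2)(6.0909)(30.4545) = 92.7479, so total surplus = 204.0455.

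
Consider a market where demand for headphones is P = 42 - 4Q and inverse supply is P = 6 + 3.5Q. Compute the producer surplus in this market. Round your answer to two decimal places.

Setting demand equal to supply, 36 = 7.5Q, so Q* = 4.8 and P* = 22.8.
The supply curve's price intercept is 6, so PS = (1/2)(Q*)(P* - 6) = (1/2)(4.8)(16.8) = 40.32.

40.32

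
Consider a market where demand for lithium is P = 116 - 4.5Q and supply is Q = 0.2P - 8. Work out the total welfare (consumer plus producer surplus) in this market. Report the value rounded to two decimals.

Rewriting supply in inverse form: P = 40 + 5Q.
Set 116 - 4.5Q = 40 + 5Q, which gives 76 = 9.5Q, so Q* = 8 and P* = 116 - 4.5(8) = 80.
CS = (1/2)(8)(36) = 144 and PS = (1/2)(8)(40) = 160, so total surplus = 304.

304.00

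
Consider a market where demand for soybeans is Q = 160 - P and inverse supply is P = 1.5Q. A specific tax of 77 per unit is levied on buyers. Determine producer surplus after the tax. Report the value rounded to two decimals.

826.68

Rewriting demand in inverse form: P = 160 - Q.
Pre-tax equilibrium: 160 - Q = 1.5Q gives Q* = 64, P* = 96.
With the tax, buyers' net willingness to pay falls by 77: (160 - 77) - Q = 1.5Q, so Q_t = 33.2. Buyers pay P_b = 126.8; sellers receive P_s = P_b - 77 = 49.8.
PS = (1/2)(Q_t)(P_s - 0) = (1/2)(33.2)(49.8) = 826.68.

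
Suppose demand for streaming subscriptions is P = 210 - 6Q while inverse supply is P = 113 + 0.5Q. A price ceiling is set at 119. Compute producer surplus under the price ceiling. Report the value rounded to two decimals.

Without the control, 210 - 6Q = 113 + 0.5Q so Q* = 14.9231 and P* = 120.4615.
At P = 119, sellers supply (119 - 113)/0.5 = 12 while buyers want more, so the quantity traded is 12 at price 119.
PS is the triangle above supply below 119: (1/2)(12)(119 - 113) = 36.

36.00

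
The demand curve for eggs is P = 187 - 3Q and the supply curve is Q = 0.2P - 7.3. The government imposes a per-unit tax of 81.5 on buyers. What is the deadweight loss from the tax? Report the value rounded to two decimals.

Rewriting supply in inverse form: P = 36.5 + 5Q.
Pre-tax equilibrium: 187 - 3Q = 36.5 + 5Q gives Q* = 18.8125, P* = 130.5625.
A tax on buyers shifts demand down by 81.5: (187 - 81.5) - 3Q = 36.5 + 5Q, so Q_t = 8.625. Buyers pay P_b = 161.125; sellers receive P_s = P_b - 81.5 = 79.625.
Deadweight loss is the triangle between the curves from Q_t to Q*: (1/2)(18.8125 - 8.625)(81.5) = 415.1406.

415.14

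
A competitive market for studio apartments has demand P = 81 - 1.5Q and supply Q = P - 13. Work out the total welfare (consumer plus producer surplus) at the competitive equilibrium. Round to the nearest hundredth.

924.80

Rewriting supply in inverse form: P = 13 + Q.
Setting demand equal to supply, 68 = 2.5Q, so Q* = 27.2 and P* = 40.2.
CS = (1/2)(27.2)(40.8) = 554.88 and PS = (1/2)(27.2)(27.2) = 369.92, so total surplus = 924.8.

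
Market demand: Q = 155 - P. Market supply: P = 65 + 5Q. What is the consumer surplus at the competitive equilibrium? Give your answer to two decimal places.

Rewriting demand in inverse form: P = 155 - Q.
Set 155 - Q = 65 + 5Q, which gives 90 = 6Q, so Q* = 15 and P* = 155 - (15) = 140.
The demand choke price is 155, so CS = (1/2)(Q*)(155 - P*) = (1/2)(15)(15) = 112.5.

112.50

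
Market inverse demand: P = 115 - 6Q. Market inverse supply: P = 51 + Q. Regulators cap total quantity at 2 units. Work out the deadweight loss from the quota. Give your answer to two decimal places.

178.57

Unrestricted equilibrium: Q* = (115 - 51)/(6 + 1) = 9.1429.
At Q = 2 the demand price is 115 - 6(2) = 103 and the supply price is 51 + (2) = 53.
DWL = (1/2)(gap between curves at 2) x (Q* - 2) = (1/2)(50)(7.1429) = 178.5714.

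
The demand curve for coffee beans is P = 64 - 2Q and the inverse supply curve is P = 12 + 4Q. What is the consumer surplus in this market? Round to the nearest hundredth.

75.11

Equilibrium: 64 - 2Q = 12 + 4Q, so Q* = 8.6667 and P* = 46.6667.
The demand choke price is 64, so CS = (1/2)(Q*)(64 - P*) = (1/2)(8.6667)(17.3333) = 75.1111.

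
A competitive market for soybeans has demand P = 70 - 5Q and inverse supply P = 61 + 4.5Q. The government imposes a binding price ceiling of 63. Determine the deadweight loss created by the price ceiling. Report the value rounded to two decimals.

Free-market equilibrium: 70 - 5Q = 61 + 4.5Q gives Q* = 0.9474, P* = 65.2632.
At the ceiling price 63, quantity supplied is (63 - 61)/4.5 = 0.4444; supply is the short side, so Q = 0.4444 trades at P = 63.
The lost-trades triangle has base Q* - 0.4444 = 0.5029 and height equal to the gap between the curves at Q = 0.4444, which is 67.7778 - 63 = 4.7778. DWL = (1/2)(0.5029)(4.7778) = 1.2014.

1.20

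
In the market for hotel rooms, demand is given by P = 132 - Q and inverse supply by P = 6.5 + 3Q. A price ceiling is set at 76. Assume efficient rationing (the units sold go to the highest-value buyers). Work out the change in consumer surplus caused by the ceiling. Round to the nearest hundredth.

Free-market equilibrium: 132 - Q = 6.5 + 3Q gives Q* = 31.375, P* = 100.625.
At the ceiling price 76, quantity supplied is (76 - 6.5)/3 = 23.1667; supply is the short side, so Q = 23.1667 trades at P = 76.
CS goes from (1/2)(31.375)(31.375) = 492.1953 to 1028.9861 (computed as (132 - 76)(23.1667) - (1/2)(1)(23.1667)^2), a change of 536.7908.

536.79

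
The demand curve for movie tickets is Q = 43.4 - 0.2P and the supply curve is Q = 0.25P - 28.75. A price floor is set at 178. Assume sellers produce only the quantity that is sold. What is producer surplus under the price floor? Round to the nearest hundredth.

Rewriting demand in inverse form: P = 217 - 5Q.
Rewriting supply in inverse form: P = 115 + 4Q.
Without the control, 217 - 5Q = 115 + 4Q so Q* = 11.3333 and P* = 160.3333.
At the floor price 178, quantity demanded is (217 - 178)/5 = 7.8; demand is the short side, so Q = 7.8 trades at P = 178.
The supply price at Q = 7.8 is 146.2. PS is the trapezoid between 178 and supply over [0, 7.8]: (1/2)[(178 - 115) + (178 - 146.2)](7.8) = 369.72.

369.72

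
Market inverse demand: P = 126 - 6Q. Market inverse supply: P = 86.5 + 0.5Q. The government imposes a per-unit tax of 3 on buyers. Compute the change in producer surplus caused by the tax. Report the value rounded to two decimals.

Without the tax, 126 - 6Q = 86.5 + 0.5Q so Q* = 6.0769 and P* = 89.5385.
With the tax, buyers' net willingness to pay falls by 3: (126 - 3) - 6Q = 86.5 + 0.5Q, so Q_t = 5.6154. Buyers pay P_b = 92.3077; sellers receive P_s = P_b - 3 = 89.3077.
Producers lose the trapezoid between P_s and P* out to Q_t plus the triangle from Q_t to Q*: change in PS = 7.8831 - 9.2322 = -1.3491.

-1.35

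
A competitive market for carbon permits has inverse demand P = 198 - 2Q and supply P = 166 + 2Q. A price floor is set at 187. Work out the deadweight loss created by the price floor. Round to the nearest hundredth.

Free-market equilibrium: 198 - 2Q = 166 + 2Q gives Q* = 8, P* = 182.
At P = 187, buyers demand (198 - 187)/2 = 5.5 while sellers would supply more, so the quantity traded is 5.5 at price 187.
The lost-trades triangle has base Q* - 5.5 = 2.5 and height equal to the gap between the curves at Q = 5.5, which is 187 - 177 = 10. DWL = (1/2)(2.5)(10) = 12.5.

12.50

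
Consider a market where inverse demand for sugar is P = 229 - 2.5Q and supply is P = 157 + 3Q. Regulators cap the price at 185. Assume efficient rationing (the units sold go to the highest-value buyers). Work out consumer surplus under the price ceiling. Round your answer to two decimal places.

Free-market equilibrium: 229 - 2.5Q = 157 + 3Q gives Q* = 13.0909, P* = 196.2727.
At P = 185, sellers supply (185 - 157)/3 = 9.3333 while buyers want more, so the quantity traded is 9.3333 at price 185.
The demand price at Q = 9.3333 is 205.6667. CS is the trapezoid between demand and 185 over [0, 9.3333]: (1/2)[(229 - 185) + (205.6667 - 185)](9.3333) = 301.7778.

301.78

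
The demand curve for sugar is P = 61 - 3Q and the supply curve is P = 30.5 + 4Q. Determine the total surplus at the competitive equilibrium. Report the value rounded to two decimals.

Setting demand equal to supply, 30.5 = 7Q, so Q* = 4.3571 and P* = 47.9286.
CS = (1/2)(4.3571)(13.0714) = 28.477 and PS = (1/2)(4.3571)(17.4286) = 37.9694, so total surplus = 66.4464.

66.45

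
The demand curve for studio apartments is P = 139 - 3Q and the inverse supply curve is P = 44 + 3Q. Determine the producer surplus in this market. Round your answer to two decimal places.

376.04

Equilibrium: 139 - 3Q = 44 + 3Q, so Q* = 15.8333 and P* = 91.5.
Producer surplus is the triangle above supply below P*: (1/2)(15.8333)(91.5 - 44) = (1/2)(15.8333)(47.5) = 376.0417.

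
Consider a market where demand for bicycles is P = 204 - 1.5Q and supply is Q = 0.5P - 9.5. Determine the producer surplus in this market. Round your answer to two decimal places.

2793.88

Rewriting supply in inverse form: P = 19 + 2Q.
Equilibrium: 204 - 1.5Q = 19 + 2Q, so Q* = 52.8571 and P* = 124.7143.
PS is the area between P* and the supply curve from 0 to Q*: (1/2)(52.8571)(105.7143) = 2793.8776.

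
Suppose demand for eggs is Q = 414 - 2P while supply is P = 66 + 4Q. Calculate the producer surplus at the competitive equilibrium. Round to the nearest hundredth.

1963.56

Rewriting demand in inverse form: P = 207 - 0.5Q.
Setting demand equal to supply, 141 = 4.5Q, so Q* = 31.3333 and P* = 191.3333.
The supply curve's price intercept is 66, so PS = (1/2)(Q*)(P* - 66) = (1/2)(31.3333)(125.3333) = 1963.5556.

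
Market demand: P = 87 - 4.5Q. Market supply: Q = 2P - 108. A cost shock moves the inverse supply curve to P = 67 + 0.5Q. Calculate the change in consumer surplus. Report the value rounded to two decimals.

-62.01

Rewriting supply in inverse form: P = 54 + 0.5Q.
Initial equilibrium: Q_0 = 6.6, P_0 = 57.3; CS_0 = (1/2)(6.6)(29.7) = 98.01, PS_0 = (1/2)(6.6)(3.3) = 10.89.
New equilibrium: 87 - 4.5Q = 67 + 0.5Q gives Q_1 = 4, P_1 = 69; CS_1 = 36, PS_1 = 4.
Change in consumer surplus = 36 - 98.01 = -62.01.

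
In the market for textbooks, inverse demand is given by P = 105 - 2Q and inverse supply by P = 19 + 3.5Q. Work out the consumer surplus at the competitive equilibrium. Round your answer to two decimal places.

244.50

Setting demand equal to supply, 86 = 5.5Q, so Q* = 15.6364 and P* = 73.7273.
Consumer surplus is the triangle under demand above P*: (1/2)(15.6364)(105 - 73.7273) = (1/2)(15.6364)(31.2727) = 244.4959.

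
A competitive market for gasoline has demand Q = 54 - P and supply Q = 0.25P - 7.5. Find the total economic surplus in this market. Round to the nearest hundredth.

Rewriting demand in inverse form: P = 54 - Q.
Rewriting supply in inverse form: P = 30 + 4Q.
Set 54 - Q = 30 + 4Q, which gives 24 = 5Q, so Q* = 4.8 and P* = 54 - (4.8) = 49.2.
Total surplus is the full triangle between the curves from 0 to Q*: (1/2)(4.8)(54 - 30) = 57.6.

57.60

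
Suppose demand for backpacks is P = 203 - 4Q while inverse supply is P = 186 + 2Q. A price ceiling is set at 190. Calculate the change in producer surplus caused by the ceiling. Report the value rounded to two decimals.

-4.03

Without the control, 203 - 4Q = 186 + 2Q so Q* = 2.8333 and P* = 191.6667.
At P = 190, sellers supply (190 - 186)/2 = 2 while buyers want more, so the quantity traded is 2 at price 190.
PS goes from (1/2)(2.8333)(5.6667) = 8.0278 to 4 (computed as (190 - 186)(2) - (1/2)(2)(2)^2), a change of -4.0278.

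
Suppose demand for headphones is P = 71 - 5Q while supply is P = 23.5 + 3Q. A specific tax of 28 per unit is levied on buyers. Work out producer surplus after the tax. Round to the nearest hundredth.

8.91

Without the tax, 71 - 5Q = 23.5 + 3Q so Q* = 5.9375 and P* = 41.3125.
With the tax, buyers' net willingness to pay falls by 28: (71 - 28) - 5Q = 23.5 + 3Q, so Q_t = 2.4375. Buyers pay P_b = 58.8125; sellers receive P_s = P_b - 28 = 30.8125.
PS = (1/2)(Q_t)(P_s - 23.5) = (1/2)(2.4375)(7.3125) = 8.9121.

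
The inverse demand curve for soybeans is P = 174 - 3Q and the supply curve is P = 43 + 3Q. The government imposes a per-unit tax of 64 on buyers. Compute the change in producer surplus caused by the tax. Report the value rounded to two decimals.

Without the tax, 174 - 3Q = 43 + 3Q so Q* = 21.8333 and P* = 108.5.
A tax on buyers shifts demand down by 64: (174 - 64) - 3Q = 43 + 3Q, so Q_t = 11.1667. Buyers pay P_b = 140.5; sellers receive P_s = P_b - 64 = 76.5.
Producers lose the trapezoid between P_s and P* out to Q_t plus the triangle from Q_t to Q*: change in PS = 187.0417 - 715.0417 = -528.

-528.00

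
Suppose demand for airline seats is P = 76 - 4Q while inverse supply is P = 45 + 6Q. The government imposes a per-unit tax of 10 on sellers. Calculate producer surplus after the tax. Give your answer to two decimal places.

13.23

Pre-tax equilibrium: 76 - 4Q = 45 + 6Q gives Q* = 3.1, P* = 63.6.
A tax on sellers shifts supply up by 10: 76 - 4Q = 45 + 6Q + 10, so Q_t = 2.1. Buyers pay P_b = 67.6; sellers receive P_s = P_b - 10 = 57.6.
Producer surplus is the triangle above supply below P_s: (1/2)(2.1)(57.6 - 45) = 13.23.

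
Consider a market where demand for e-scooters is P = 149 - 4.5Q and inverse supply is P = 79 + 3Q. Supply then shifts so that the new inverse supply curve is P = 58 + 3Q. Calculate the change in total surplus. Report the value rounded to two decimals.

225.40

Initial equilibrium: Q_0 = 9.3333, P_0 = 107; CS_0 = (1/2)(9.3333)(42) = 196, PS_0 = (1/2)(9.3333)(28) = 130.6667.
New equilibrium: 149 - 4.5Q = 58 + 3Q gives Q_1 = 12.1333, P_1 = 94.4; CS_1 = 331.24, PS_1 = 220.8267.
Change in total surplus = (331.24 + 220.8267) - (196 + 130.6667) = 225.4.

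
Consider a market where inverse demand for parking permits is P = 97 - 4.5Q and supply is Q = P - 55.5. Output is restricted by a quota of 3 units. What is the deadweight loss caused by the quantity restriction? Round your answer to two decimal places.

Rewriting supply in inverse form: P = 55.5 + Q.
Unrestricted equilibrium: Q* = (97 - 55.5)/(4.5 + 1) = 7.5455.
At Q = 3 the demand price is 97 - 4.5(3) = 83.5 and the supply price is 55.5 + (3) = 58.5.
Deadweight loss is the triangle between the curves from 3 to 7.5455: (1/2)(83.5 - 58.5)(7.5455 - 3) = 56.8182.

56.82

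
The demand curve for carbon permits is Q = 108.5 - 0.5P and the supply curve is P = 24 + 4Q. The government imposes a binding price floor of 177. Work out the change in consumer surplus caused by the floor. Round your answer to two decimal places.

Rewriting demand in inverse form: P = 217 - 2Q.
Free-market equilibrium: 217 - 2Q = 24 + 4Q gives Q* = 32.1667, P* = 152.6667.
At the floor price 177, quantity demanded is (217 - 177)/2 = 20; demand is the short side, so Q = 20 trades at P = 177.
CS goes from (1/2)(32.1667)(64.3333) = 1034.6944 to 400 (computed as (217 - 177)(20) - (1/2)(2)(20)^2), a change of -634.6944.

-634.69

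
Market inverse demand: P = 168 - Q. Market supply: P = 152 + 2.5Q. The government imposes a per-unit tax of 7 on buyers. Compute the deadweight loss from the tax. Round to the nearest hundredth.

Pre-tax equilibrium: 168 - Q = 152 + 2.5Q gives Q* = 4.5714, P* = 163.4286.
With the tax, buyers' net willingness to pay falls by 7: (168 - 7) - Q = 152 + 2.5Q, so Q_t = 2.5714. Buyers pay P_b = 165.4286; sellers receive P_s = P_b - 7 = 158.4286.
Deadweight loss is the triangle between the curves from Q_t to Q*: (1/2)(4.5714 - 2.5714)(7) = 7.

7.00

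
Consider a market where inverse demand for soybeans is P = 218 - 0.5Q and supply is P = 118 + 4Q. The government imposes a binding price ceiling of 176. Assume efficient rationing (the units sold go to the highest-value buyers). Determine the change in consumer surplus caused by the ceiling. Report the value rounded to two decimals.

Free-market equilibrium: 218 - 0.5Q = 118 + 4Q gives Q* = 22.2222, P* = 206.8889.
At P = 176, sellers supply (176 - 118)/4 = 14.5 while buyers want more, so the quantity traded is 14.5 at price 176.
CS goes from (1/2)(22.2222)(11.1111) = 123.4568 to 556.4375 (computed as (218 - 176)(14.5) - (1/2)(0.5)(14.5)^2), a change of 432.9807.

432.98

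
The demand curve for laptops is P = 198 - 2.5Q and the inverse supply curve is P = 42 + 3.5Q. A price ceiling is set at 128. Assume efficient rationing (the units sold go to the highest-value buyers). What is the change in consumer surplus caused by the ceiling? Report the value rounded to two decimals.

120.31

Without the control, 198 - 2.5Q = 42 + 3.5Q so Q* = 26 and P* = 133.
At the ceiling price 128, quantity supplied is (128 - 42)/3.5 = 24.5714; supply is the short side, so Q = 24.5714 trades at P = 128.
CS goes from (1/2)(26)(65) = 845 to 965.3061 (computed as (198 - 128)(24.5714) - (1/2)(2.5)(24.5714)^2), a change of 120.3061.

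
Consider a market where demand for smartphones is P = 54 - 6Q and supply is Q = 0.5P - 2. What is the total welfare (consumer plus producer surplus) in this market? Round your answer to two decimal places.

156.25

Rewriting supply in inverse form: P = 4 + 2Q.
Equilibrium: 54 - 6Q = 4 + 2Q, so Q* = 6.25 and P* = 16.5.
CS = (1/2)(6.25)(37.5) = 117.1875 and PS = (1/2)(6.25)(12.5) = 39.0625, so total surplus = 156.25.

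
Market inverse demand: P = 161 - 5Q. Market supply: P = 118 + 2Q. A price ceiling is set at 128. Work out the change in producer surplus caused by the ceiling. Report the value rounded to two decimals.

Without the control, 161 - 5Q = 118 + 2Q so Q* = 6.1429 and P* = 130.2857.
At the ceiling price 128, quantity supplied is (128 - 118)/2 = 5; supply is the short side, so Q = 5 trades at P = 128.
PS goes from (1/2)(6.1429)(12.2857) = 37.7347 to 25 (computed as (128 - 118)(5) - (1/2)(2)(5)^2), a change of -12.7347.

-12.73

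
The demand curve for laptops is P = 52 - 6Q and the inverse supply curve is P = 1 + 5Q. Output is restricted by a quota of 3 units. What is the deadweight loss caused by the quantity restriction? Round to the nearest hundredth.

14.73

Without the quota, 52 - 6Q = 1 + 5Q gives Q* = 4.6364.
At Q = 3 the demand price is 52 - 6(3) = 34 and the supply price is 1 + 5(3) = 16.
DWL = (1/2)(gap between curves at 3) x (Q* - 3) = (1/2)(18)(1.6364) = 14.7273.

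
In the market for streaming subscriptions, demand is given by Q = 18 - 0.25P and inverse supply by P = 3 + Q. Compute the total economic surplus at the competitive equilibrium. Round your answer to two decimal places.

Rewriting demand in inverse form: P = 72 - 4Q.
Setting demand equal to supply, 69 = 5Q, so Q* = 13.8 and P* = 16.8.
Total surplus is the full triangle between the curves from 0 to Q*: (1/2)(13.8)(72 - 3) = 476.1.

476.10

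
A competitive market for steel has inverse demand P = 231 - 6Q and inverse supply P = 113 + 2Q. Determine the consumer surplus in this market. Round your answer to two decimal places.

Equilibrium: 231 - 6Q = 113 + 2Q, so Q* = 14.75 and P* = 142.5.
CS is the area between the demand curve and P* from 0 to Q*: (1/2)(14.75)(88.5) = 652.6875.

652.69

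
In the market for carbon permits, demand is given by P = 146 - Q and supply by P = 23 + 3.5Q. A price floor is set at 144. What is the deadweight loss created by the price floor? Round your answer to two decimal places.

1444.00

Without the control, 146 - Q = 23 + 3.5Q so Q* = 27.3333 and P* = 118.6667.
At P = 144, buyers demand (146 - 144)/1 = 2 while sellers would supply more, so the quantity traded is 2 at price 144.
At Q = 2 the demand price is 144 and the supply price is 30. Deadweight loss is the triangle between the curves from 2 to 27.3333: (1/2)(144 - 30)(27.3333 - 2) = 1444.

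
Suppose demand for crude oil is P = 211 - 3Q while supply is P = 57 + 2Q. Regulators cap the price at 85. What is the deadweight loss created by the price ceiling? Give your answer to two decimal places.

705.60

Free-market equilibrium: 211 - 3Q = 57 + 2Q gives Q* = 30.8, P* = 118.6.
At the ceiling price 85, quantity supplied is (85 - 57)/2 = 14; supply is the short side, so Q = 14 trades at P = 85.
The lost-trades triangle has base Q* - 14 = 16.8 and height equal to the gap between the curves at Q = 14, which is 169 - 85 = 84. DWL = (1/2)(16.8)(84) = 705.6.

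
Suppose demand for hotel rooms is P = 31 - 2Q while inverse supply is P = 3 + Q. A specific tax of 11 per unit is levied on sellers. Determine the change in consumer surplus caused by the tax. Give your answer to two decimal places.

-55.00

Without the tax, 31 - 2Q = 3 + Q so Q* = 9.3333 and P* = 12.3333.
With the tax, sellers need 11 more per unit: 31 - 2Q = 3 + Q + 11, so Q_t = 5.6667. Buyers pay P_b = 19.6667; sellers receive P_s = P_b - 11 = 8.6667.
CS falls from (1/2)(9.3333)(18.6667) = 87.1111 to (1/2)(5.6667)(11.3333) = 32.1111, a change of -55.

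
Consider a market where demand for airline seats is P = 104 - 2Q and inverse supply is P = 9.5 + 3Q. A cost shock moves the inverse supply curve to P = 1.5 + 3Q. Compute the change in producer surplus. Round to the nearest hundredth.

Initial equilibrium: Q_0 = 18.9, P_0 = 66.2; CS_0 = (1/2)(18.9)(37.8) = 357.21, PS_0 = (1/2)(18.9)(56.7) = 535.815.
New equilibrium: 104 - 2Q = 1.5 + 3Q gives Q_1 = 20.5, P_1 = 63; CS_1 = 420.25, PS_1 = 630.375.
Change in producer surplus = 630.375 - 535.815 = 94.56.

94.56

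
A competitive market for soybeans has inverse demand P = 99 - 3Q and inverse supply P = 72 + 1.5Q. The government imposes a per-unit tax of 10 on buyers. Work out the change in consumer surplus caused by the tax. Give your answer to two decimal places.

-32.59

Pre-tax equilibrium: 99 - 3Q = 72 + 1.5Q gives Q* = 6, P* = 81.
A tax on buyers shifts demand down by 10: (99 - 10) - 3Q = 72 + 1.5Q, so Q_t = 3.7778. Buyers pay P_b = 87.6667; sellers receive P_s = P_b - 10 = 77.6667.
CS falls from (1/2)(6)(18) = 54 to (1/2)(3.7778)(11.3333) = 21.4074, a change of -32.5926.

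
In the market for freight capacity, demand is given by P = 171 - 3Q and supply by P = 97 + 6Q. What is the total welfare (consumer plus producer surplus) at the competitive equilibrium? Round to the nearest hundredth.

304.22

Setting demand equal to supply, 74 = 9Q, so Q* = 8.2222 and P* = 146.3333.
CS = (1/2)(8.2222)(24.6667) = 101.4074 and PS = (1/2)(8.2222)(49.3333) = 202.8148, so total surplus = 304.2222.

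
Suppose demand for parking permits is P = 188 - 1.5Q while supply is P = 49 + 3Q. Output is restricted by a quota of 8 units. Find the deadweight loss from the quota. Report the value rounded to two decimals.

Unrestricted equilibrium: Q* = (188 - 49)/(1.5 + 3) = 30.8889.
At Q = 8 the demand price is 188 - 1.5(8) = 176 and the supply price is 49 + 3(8) = 73.
Deadweight loss is the triangle between the curves from 8 to 30.8889: (1/2)(176 - 73)(30.8889 - 8) = 1178.7778.

1178.78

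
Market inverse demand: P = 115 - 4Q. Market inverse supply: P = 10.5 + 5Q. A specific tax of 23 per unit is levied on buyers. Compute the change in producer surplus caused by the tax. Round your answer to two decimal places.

-132.04

Without the tax, 115 - 4Q = 10.5 + 5Q so Q* = 11.6111 and P* = 68.5556.
With the tax, buyers' net willingness to pay falls by 23: (115 - 23) - 4Q = 10.5 + 5Q, so Q_t = 9.0556. Buyers pay P_b = 78.7778; sellers receive P_s = P_b - 23 = 55.7778.
PS falls from (1/2)(11.6111)(58.0556) = 337.0448 to (1/2)(9.0556)(45.2778) = 205.0077, a change of -132.037.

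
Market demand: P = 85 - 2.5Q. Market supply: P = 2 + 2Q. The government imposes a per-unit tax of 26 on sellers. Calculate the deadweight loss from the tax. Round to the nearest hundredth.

Pre-tax equilibrium: 85 - 2.5Q = 2 + 2Q gives Q* = 18.4444, P* = 38.8889.
With the tax, sellers need 26 more per unit: 85 - 2.5Q = 2 + 2Q + 26, so Q_t = 12.6667. Buyers pay P_b = 53.3333; sellers receive P_s = P_b - 26 = 27.3333.
Deadweight loss is the triangle between the curves from Q_t to Q*: (1/2)(18.4444 - 12.6667)(26) = 75.1111.

75.11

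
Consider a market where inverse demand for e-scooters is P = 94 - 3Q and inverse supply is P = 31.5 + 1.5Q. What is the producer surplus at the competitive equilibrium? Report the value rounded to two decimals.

Set 94 - 3Q = 31.5 + 1.5Q, which gives 62.5 = 4.5Q, so Q* = 13.8889 and P* = 94 - 3(13.8889) = 52.3333.
The supply curve's price intercept is 31.5, so PS = (1/2)(Q*)(P* - 31.5) = (1/2)(13.8889)(20.8333) = 144.6759.

144.68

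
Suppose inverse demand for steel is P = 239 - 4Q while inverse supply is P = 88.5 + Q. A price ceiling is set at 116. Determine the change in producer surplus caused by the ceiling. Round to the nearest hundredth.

Free-market equilibrium: 239 - 4Q = 88.5 + Q gives Q* = 30.1, P* = 118.6.
At the ceiling price 116, quantity supplied is (116 - 88.5)/1 = 27.5; supply is the short side, so Q = 27.5 trades at P = 116.
PS goes from (1/2)(30.1)(30.1) = 453.005 to 378.125 (computed as (116 - 88.5)(27.5) - (1/2)(1)(27.5)^2), a change of -74.88.

-74.88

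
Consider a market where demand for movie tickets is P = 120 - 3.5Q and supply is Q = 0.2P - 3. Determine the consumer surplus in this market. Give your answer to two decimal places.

Rewriting supply in inverse form: P = 15 + 5Q.
Set 120 - 3.5Q = 15 + 5Q, which gives 105 = 8.5Q, so Q* = 12.3529 and P* = 120 - 3.5(12.3529) = 76.7647.
Consumer surplus is the triangle under demand above P*: (1/2)(12.3529)(120 - 76.7647) = (1/2)(12.3529)(43.2353) = 267.0415.

267.04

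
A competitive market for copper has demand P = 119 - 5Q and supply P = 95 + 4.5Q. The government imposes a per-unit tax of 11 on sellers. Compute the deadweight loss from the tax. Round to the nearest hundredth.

6.37

Pre-tax equilibrium: 119 - 5Q = 95 + 4.5Q gives Q* = 2.5263, P* = 106.3684.
With the tax, sellers need 11 more per unit: 119 - 5Q = 95 + 4.5Q + 11, so Q_t = 1.3684. Buyers pay P_b = 112.1579; sellers receive P_s = P_b - 11 = 101.1579.
Deadweight loss is the triangle between the curves from Q_t to Q*: (1/2)(2.5263 - 1.3684)(11) = 6.3684.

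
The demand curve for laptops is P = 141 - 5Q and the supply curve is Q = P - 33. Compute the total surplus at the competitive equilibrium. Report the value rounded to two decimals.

Rewriting supply in inverse form: P = 33 + Q.
Equilibrium: 141 - 5Q = 33 + Q, so Q* = 18 and P* = 51.
Total surplus is the full triangle between the curves from 0 to Q*: (1/2)(18)(141 - 33) = 972.

972.00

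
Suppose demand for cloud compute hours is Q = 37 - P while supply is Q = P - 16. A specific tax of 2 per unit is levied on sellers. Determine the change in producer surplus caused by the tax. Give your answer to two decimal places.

-10.00

Rewriting demand in inverse form: P = 37 - Q.
Rewriting supply in inverse form: P = 16 + Q.
Pre-tax equilibrium: 37 - Q = 16 + Q gives Q* = 10.5, P* = 26.5.
With the tax, sellers need 2 more per unit: 37 - Q = 16 + Q + 2, so Q_t = 9.5. Buyers pay P_b = 27.5; sellers receive P_s = P_b - 2 = 25.5.
Producers lose the trapezoid between P_s and P* out to Q_t plus the triangle from Q_t to Q*: change in PS = 45.125 - 55.125 = -10.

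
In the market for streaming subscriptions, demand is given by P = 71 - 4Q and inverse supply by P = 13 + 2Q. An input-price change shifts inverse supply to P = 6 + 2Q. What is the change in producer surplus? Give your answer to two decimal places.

Initial equilibrium: Q_0 = 9.6667, P_0 = 32.3333; CS_0 = (1/2)(9.6667)(38.6667) = 186.8889, PS_0 = (1/2)(9.6667)(19.3333) = 93.4444.
New equilibrium: 71 - 4Q = 6 + 2Q gives Q_1 = 10.8333, P_1 = 27.6667; CS_1 = 234.7222, PS_1 = 117.3611.
Change in producer surplus = 117.3611 - 93.4444 = 23.9167.

23.92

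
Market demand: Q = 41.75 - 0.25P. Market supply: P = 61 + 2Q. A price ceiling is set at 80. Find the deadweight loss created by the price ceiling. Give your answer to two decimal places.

Rewriting demand in inverse form: P = 167 - 4Q.
Free-market equilibrium: 167 - 4Q = 61 + 2Q gives Q* = 17.6667, P* = 96.3333.
At P = 80, sellers supply (80 - 61)/2 = 9.5 while buyers want more, so the quantity traded is 9.5 at price 80.
The lost-trades triangle has base Q* - 9.5 = 8.1667 and height equal to the gap between the curves at Q = 9.5, which is 129 - 80 = 49. DWL = (1/2)(8.1667)(49) = 200.0833.

200.08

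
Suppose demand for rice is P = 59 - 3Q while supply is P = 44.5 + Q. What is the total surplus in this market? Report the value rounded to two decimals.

Set 59 - 3Q = 44.5 + Q, which gives 14.5 = 4Q, so Q* = 3.625 and P* = 59 - 3(3.625) = 48.125.
CS = (1/2)(3.625)(10.875) = 19.7109 and PS = (1/2)(3.625)(3.625) = 6.5703, so total surplus = 26.2812.

26.28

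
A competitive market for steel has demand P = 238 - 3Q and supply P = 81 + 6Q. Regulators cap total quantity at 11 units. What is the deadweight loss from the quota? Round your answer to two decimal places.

186.89

Without the quota, 238 - 3Q = 81 + 6Q gives Q* = 17.4444.
At Q = 11 the demand price is 238 - 3(11) = 205 and the supply price is 81 + 6(11) = 147.
Deadweight loss is the triangle between the curves from 11 to 17.4444: (1/2)(205 - 147)(17.4444 - 11) = 186.8889.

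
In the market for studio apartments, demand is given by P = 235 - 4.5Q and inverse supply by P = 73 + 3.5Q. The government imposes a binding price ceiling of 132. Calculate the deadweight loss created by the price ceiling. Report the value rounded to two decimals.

Free-market equilibrium: 235 - 4.5Q = 73 + 3.5Q gives Q* = 20.25, P* = 143.875.
At the ceiling price 132, quantity supplied is (132 - 73)/3.5 = 16.8571; supply is the short side, so Q = 16.8571 trades at P = 132.
At Q = 16.8571 the demand price is 159.1429 and the supply price is 132. Deadweight loss is the triangle between the curves from 16.8571 to 20.25: (1/2)(159.1429 - 132)(20.25 - 16.8571) = 46.0459.

46.05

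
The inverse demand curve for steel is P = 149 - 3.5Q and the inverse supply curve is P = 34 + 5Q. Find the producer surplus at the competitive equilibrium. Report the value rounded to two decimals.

Setting demand equal to supply, 115 = 8.5Q, so Q* = 13.5294 and P* = 101.6471.
Producer surplus is the triangle above supply below P*: (1/2)(13.5294)(101.6471 - 34) = (1/2)(13.5294)(67.6471) = 457.6125.

457.61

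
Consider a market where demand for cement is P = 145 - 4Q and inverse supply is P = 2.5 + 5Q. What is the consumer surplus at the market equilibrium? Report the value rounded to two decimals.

Setting demand equal to supply, 142.5 = 9Q, so Q* = 15.8333 and P* = 81.6667.
The demand choke price is 145, so CS = (1/2)(Q*)(145 - P*) = (1/2)(15.8333)(63.3333) = 501.3889.

501.39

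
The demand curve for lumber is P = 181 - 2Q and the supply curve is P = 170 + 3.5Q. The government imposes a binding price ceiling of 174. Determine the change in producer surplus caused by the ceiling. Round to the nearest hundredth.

-4.71

Free-market equilibrium: 181 - 2Q = 170 + 3.5Q gives Q* = 2, P* = 177.
At P = 174, sellers supply (174 - 170)/3.5 = 1.1429 while buyers want more, so the quantity traded is 1.1429 at price 174.
PS goes from (1/2)(2)(7) = 7 to 2.2857 (computed as (174 - 170)(1.1429) - (1/2)(3.5)(1.1429)^2), a change of -4.7143.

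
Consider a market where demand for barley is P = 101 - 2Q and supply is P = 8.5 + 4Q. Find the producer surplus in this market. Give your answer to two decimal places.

475.35

Set 101 - 2Q = 8.5 + 4Q, which gives 92.5 = 6Q, so Q* = 15.4167 and P* = 101 - 2(15.4167) = 70.1667.
PS is the area between P* and the supply curve from 0 to Q*: (1/2)(15.4167)(61.6667) = 475.3472.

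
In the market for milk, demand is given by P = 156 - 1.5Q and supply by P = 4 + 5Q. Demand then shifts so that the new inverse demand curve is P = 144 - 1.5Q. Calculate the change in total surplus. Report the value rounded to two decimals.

-269.54

Initial equilibrium: Q_0 = 23.3846, P_0 = 120.9231; CS_0 = (1/2)(23.3846)(35.0769) = 410.1302, PS_0 = (1/2)(23.3846)(116.9231) = 1367.1006.
New equilibrium: 144 - 1.5Q = 4 + 5Q gives Q_1 = 21.5385, P_1 = 111.6923; CS_1 = 347.929, PS_1 = 1159.7633.
Change in total surplus = (347.929 + 1159.7633) - (410.1302 + 1367.1006) = -269.5385.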